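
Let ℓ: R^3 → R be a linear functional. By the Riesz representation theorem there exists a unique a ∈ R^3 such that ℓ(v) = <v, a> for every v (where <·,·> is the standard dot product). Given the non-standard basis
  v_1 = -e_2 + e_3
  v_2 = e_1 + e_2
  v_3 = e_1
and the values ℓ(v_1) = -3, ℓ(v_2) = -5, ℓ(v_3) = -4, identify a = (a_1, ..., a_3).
a = (-4, -1, -4)

Write a = (a_1, ..., a_3) in the standard basis. For each basis vector v_i, ℓ(v_i) = <v_i, a> is a linear equation in the a_j's. Collect the n equations into a matrix system V a = ℓ, where row i of V is v_i (expressed in the standard basis). Since V is invertible (lower-triangular with 1s on the diagonal, up to permutation), solve by back-substitution:
  V =
[[0, -1, 1],
 [1, 1, 0],
 [1, 0, 0]]
  V a = (-3, -5, -4)
Solving gives a = (-4, -1, -4).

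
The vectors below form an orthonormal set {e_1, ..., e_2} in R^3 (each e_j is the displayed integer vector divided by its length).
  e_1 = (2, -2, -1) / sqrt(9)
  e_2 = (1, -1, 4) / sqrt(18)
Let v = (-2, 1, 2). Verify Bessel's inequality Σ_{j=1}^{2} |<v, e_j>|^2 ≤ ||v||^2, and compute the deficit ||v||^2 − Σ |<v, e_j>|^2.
Σ |<v, e_j>|^2 = 17/2; ||v||^2 = 9; deficit = 1/2

Write each e_j = u_j / sqrt(<u_j, u_j>) where u_j is the displayed integer vector. Then <v, e_j> = <v, u_j> / sqrt(<u_j, u_j>), so |<v, e_j>|^2 = <v, u_j>^2 / <u_j, u_j>.
Coefficients: <v, e_1> = -8/sqrt(9), <v, e_2> = 5/sqrt(18).
Square and sum: Σ |<v, e_j>|^2 = 17/2.
Compute ||v||^2 = v·v = 9.
Deficit = 9 − 17/2 = 1/2 ≥ 0, confirming Bessel's inequality. (The deficit equals ||v − Σ <v,e_j> e_j||^2, the squared distance from v to span{e_j}.)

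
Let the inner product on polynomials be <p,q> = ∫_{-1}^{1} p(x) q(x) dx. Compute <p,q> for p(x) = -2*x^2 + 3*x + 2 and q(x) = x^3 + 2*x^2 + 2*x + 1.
<p,q> = 134/15

Expand the product: p(x)·q(x) = -2*x^5 - x^4 + 4*x^3 + 8*x^2 + 7*x + 2.
∫_{-1}^{1} of each monomial x^k gives [2/(k+1) if k even, 0 if k odd]. Integrating term-by-term (or equivalently evaluating the antiderivative F(x) = -x^6/3 - x^5/5 + x^4 + 8*x^3/3 + 7*x^2/2 + 2*x at the endpoints):
  F(1) − F(−1) = 259/30 − (-3/10) = 134/15.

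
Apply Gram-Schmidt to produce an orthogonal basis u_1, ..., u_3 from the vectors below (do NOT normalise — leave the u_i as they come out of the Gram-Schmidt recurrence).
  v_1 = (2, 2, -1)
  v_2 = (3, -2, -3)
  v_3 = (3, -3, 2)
Orthogonal basis:
  u_1 = (2, 2, -1)
  u_2 = (17/9, -28/9, -22/9)
  u_3 = (424/173, -159/173, 530/173)

Apply the Gram-Schmidt recurrence
  u_1 = v_1
  u_i = v_i − Σ_{j<i} ((v_i · u_j) / (u_j · u_j)) · u_j.

Step by step this gives:
  u_1 = (2, 2, -1)
  u_2 = (17/9, -28/9, -22/9)
  u_3 = (424/173, -159/173, 530/173)

Orthogonality check:
  u_2 · u_1 = 0 (should be 0)
  u_3 · u_1 = 0 (should be 0)
  u_3 · u_2 = 0 (should be 0)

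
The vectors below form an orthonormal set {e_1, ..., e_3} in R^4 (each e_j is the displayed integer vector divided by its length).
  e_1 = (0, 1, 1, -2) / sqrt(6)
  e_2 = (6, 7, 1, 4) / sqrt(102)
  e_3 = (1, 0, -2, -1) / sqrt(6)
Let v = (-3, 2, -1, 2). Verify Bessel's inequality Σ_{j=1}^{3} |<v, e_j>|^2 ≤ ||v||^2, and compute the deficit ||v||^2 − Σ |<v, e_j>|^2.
Σ |<v, e_j>|^2 = 105/34; ||v||^2 = 18; deficit = 507/34

Write each e_j = u_j / sqrt(<u_j, u_j>) where u_j is the displayed integer vector. Then <v, e_j> = <v, u_j> / sqrt(<u_j, u_j>), so |<v, e_j>|^2 = <v, u_j>^2 / <u_j, u_j>.
Coefficients: <v, e_1> = -3/sqrt(6), <v, e_2> = 3/sqrt(102), <v, e_3> = -3/sqrt(6).
Square and sum: Σ |<v, e_j>|^2 = 105/34.
Compute ||v||^2 = v·v = 18.
Deficit = 18 − 105/34 = 507/34 ≥ 0, confirming Bessel's inequality. (The deficit equals ||v − Σ <v,e_j> e_j||^2, the squared distance from v to span{e_j}.)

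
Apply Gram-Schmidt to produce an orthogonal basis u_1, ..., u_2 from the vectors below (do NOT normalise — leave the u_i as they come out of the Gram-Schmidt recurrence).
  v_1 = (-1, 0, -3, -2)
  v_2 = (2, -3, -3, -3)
Orthogonal basis:
  u_1 = (-1, 0, -3, -2)
  u_2 = (41/14, -3, -3/14, -8/7)

Apply the Gram-Schmidt recurrence
  u_1 = v_1
  u_i = v_i − Σ_{j<i} ((v_i · u_j) / (u_j · u_j)) · u_j.

Step by step this gives:
  u_1 = (-1, 0, -3, -2)
  u_2 = (41/14, -3, -3/14, -8/7)

Orthogonality check:
  u_2 · u_1 = 0 (should be 0)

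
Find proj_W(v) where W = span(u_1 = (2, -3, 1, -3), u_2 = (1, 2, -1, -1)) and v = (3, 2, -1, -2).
proj_W(v) = (350/157, 315/157, -185/157, -405/157)

Set up U = [u_1 | ... | u_2] ∈ R^(4×2). The projector onto W = col(U) is P = U (U^T U)^(-1) U^T.
Compute U^T U =
  [23, -2]
  [-2, 7],
and U^T v = (5, 10).
Solve U^T U · c = U^T v for the coefficients: c = (55/157, 240/157). The projection is proj_W(v) = U c.
Check: (v - proj_W(v)) · u_1 = 0  (should be 0).
Check: (v - proj_W(v)) · u_2 = 0  (should be 0).
Result: proj_W(v) = (350/157, 315/157, -185/157, -405/157).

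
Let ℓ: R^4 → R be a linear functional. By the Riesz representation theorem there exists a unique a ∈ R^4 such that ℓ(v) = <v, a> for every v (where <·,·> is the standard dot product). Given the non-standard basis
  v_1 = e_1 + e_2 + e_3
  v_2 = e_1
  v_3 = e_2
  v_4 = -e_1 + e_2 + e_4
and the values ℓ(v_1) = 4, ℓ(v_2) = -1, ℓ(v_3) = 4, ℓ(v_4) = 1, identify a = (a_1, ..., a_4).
a = (-1, 4, 1, -4)

Write a = (a_1, ..., a_4) in the standard basis. For each basis vector v_i, ℓ(v_i) = <v_i, a> is a linear equation in the a_j's. Collect the n equations into a matrix system V a = ℓ, where row i of V is v_i (expressed in the standard basis). Since V is invertible (lower-triangular with 1s on the diagonal, up to permutation), solve by back-substitution:
  V =
[[1, 1, 1, 0],
 [1, 0, 0, 0],
 [0, 1, 0, 0],
 [-1, 1, 0, 1]]
  V a = (4, -1, 4, 1)
Solving gives a = (-1, 4, 1, -4).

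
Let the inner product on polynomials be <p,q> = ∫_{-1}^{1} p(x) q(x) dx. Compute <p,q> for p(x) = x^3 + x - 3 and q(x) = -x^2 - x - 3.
<p,q> = 284/15

Expand the product: p(x)·q(x) = -x^5 - x^4 - 4*x^3 + 2*x^2 + 9.
∫_{-1}^{1} of each monomial x^k gives [2/(k+1) if k even, 0 if k odd]. Integrating term-by-term (or equivalently evaluating the antiderivative F(x) = -x^6/6 - x^5/5 - x^4 + 2*x^3/3 + 9*x at the endpoints):
  F(1) − F(−1) = 83/10 − (-319/30) = 284/15.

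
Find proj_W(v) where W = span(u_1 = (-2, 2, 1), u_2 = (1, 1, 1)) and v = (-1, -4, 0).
proj_W(v) = (-1/2, -5/2, -2)

Set up U = [u_1 | ... | u_2] ∈ R^(3×2). The projector onto W = col(U) is P = U (U^T U)^(-1) U^T.
Compute U^T U =
  [9, 1]
  [1, 3],
and U^T v = (-6, -5).
Solve U^T U · c = U^T v for the coefficients: c = (-1/2, -3/2). The projection is proj_W(v) = U c.
Check: (v - proj_W(v)) · u_1 = 0  (should be 0).
Check: (v - proj_W(v)) · u_2 = 0  (should be 0).
Result: proj_W(v) = (-1/2, -5/2, -2).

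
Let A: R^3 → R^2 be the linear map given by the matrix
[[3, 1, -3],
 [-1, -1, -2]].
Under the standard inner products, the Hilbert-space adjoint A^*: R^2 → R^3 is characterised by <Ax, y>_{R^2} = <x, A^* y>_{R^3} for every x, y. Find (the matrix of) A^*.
A^* = A^T =
[[3, -1],
 [1, -1],
 [-3, -2]]

For real matrices with standard dot products, the defining identity <Ax, y> = <x, A^* y> gives (Ax)^T y = x^T (A^*) y, i.e. x^T A^T y = x^T (A^*) y. Since this holds for all x, y, we must have A^* = A^T. Therefore
A^* =
[[3, -1],
 [1, -1],
 [-3, -2]].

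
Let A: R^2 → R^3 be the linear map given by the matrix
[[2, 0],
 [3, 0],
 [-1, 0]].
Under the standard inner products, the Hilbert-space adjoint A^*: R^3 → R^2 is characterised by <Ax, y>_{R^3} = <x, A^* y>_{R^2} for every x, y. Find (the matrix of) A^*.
A^* = A^T =
[[2, 3, -1],
 [0, 0, 0]]

For real matrices with standard dot products, the defining identity <Ax, y> = <x, A^* y> gives (Ax)^T y = x^T (A^*) y, i.e. x^T A^T y = x^T (A^*) y. Since this holds for all x, y, we must have A^* = A^T. Therefore
A^* =
[[2, 3, -1],
 [0, 0, 0]].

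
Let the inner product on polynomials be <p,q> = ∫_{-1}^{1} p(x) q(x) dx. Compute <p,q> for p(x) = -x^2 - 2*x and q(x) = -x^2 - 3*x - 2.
<p,q> = 86/15

Expand the product: p(x)·q(x) = x^4 + 5*x^3 + 8*x^2 + 4*x.
∫_{-1}^{1} of each monomial x^k gives [2/(k+1) if k even, 0 if k odd]. Integrating term-by-term (or equivalently evaluating the antiderivative F(x) = x^5/5 + 5*x^4/4 + 8*x^3/3 + 2*x^2 at the endpoints):
  F(1) − F(−1) = 367/60 − (23/60) = 86/15.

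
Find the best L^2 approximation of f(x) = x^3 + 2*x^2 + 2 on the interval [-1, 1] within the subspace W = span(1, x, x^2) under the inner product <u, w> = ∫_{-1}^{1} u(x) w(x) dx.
g(x) = 2*x^2 + 3*x/5 + 2

The best approximation g ∈ W is the orthogonal projection of f onto W. Writing g = a_0 + a_1 x + a_2 x^2, the coefficients solve the normal equations G · a = b where
  G_{ij} = <φ_i, φ_j> and b_i = <f, φ_i>, with φ_0 = 1, φ_1 = x, φ_2 = x^2.
G =
  [2, 0, 2/3]
  [0, 2/3, 0]
  [2/3, 0, 2/5],
b = (16/3, 2/5, 32/15).
Solving gives a_0 = 2, a_1 = 3/5, a_2 = 2, so
  g(x) = 2*x^2 + 3*x/5 + 2.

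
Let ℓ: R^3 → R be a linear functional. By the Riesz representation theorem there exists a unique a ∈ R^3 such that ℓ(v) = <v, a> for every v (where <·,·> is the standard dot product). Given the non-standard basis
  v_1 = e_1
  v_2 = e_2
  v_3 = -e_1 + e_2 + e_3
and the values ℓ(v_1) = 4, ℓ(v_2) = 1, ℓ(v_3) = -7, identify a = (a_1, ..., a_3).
a = (4, 1, -4)

Write a = (a_1, ..., a_3) in the standard basis. For each basis vector v_i, ℓ(v_i) = <v_i, a> is a linear equation in the a_j's. Collect the n equations into a matrix system V a = ℓ, where row i of V is v_i (expressed in the standard basis). Since V is invertible (lower-triangular with 1s on the diagonal, up to permutation), solve by back-substitution:
  V =
[[1, 0, 0],
 [0, 1, 0],
 [-1, 1, 1]]
  V a = (4, 1, -7)
Solving gives a = (4, 1, -4).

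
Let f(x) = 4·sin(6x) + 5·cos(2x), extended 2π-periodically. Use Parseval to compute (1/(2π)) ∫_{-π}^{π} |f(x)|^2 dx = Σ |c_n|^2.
Σ |c_n|^2 = 41/2

Expand |f|^2 and use orthogonality of {sin(nx), cos(mx)} on [-π, π]:
  ∫_{-π}^{π} sin(nx)^2 dx = π, ∫ cos(mx)^2 dx = π, and cross terms integrate to 0.
So ∫_{-π}^{π} f(x)^2 dx = 4^2 · π + 5^2 · π = (16 + 25)π.
Divide by 2π: (16 + 25)/2 = 41/2.
By Parseval, this equals Σ |c_n|^2.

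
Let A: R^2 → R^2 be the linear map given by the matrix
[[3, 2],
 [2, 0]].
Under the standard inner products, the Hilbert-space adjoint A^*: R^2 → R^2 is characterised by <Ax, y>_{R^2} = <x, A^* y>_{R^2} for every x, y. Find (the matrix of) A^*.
A^* = A^T =
[[3, 2],
 [2, 0]]

For real matrices with standard dot products, the defining identity <Ax, y> = <x, A^* y> gives (Ax)^T y = x^T (A^*) y, i.e. x^T A^T y = x^T (A^*) y. Since this holds for all x, y, we must have A^* = A^T. Therefore
A^* =
[[3, 2],
 [2, 0]].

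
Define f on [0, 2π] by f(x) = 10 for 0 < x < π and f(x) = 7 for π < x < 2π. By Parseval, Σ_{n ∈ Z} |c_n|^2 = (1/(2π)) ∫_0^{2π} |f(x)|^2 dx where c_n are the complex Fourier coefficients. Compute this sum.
Σ |c_n|^2 = 149/2

Parseval equates the L^2 energy of f (normalised by 1/(2π)) with the ℓ^2 sum of its Fourier coefficients: (1/(2π)) ∫_0^{2π} |f|^2 = Σ |c_n|^2.
Compute the left side: (1/(2π)) [∫_0^π 10^2 dx + ∫_π^{2π} 7^2 dx] = (1/(2π)) · (100π + 49π) = (100 + 49)/2 = 149/2.
So Σ_{n ∈ Z} |c_n|^2 = 149/2.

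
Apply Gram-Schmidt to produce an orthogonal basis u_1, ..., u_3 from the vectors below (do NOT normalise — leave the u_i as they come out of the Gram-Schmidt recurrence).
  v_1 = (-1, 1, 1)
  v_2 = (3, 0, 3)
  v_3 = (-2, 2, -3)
Orthogonal basis:
  u_1 = (-1, 1, 1)
  u_2 = (3, 0, 3)
  u_3 = (5/6, 5/3, -5/6)

Apply the Gram-Schmidt recurrence
  u_1 = v_1
  u_i = v_i − Σ_{j<i} ((v_i · u_j) / (u_j · u_j)) · u_j.

Step by step this gives:
  u_1 = (-1, 1, 1)
  u_2 = (3, 0, 3)
  u_3 = (5/6, 5/3, -5/6)

Orthogonality check:
  u_2 · u_1 = 0 (should be 0)
  u_3 · u_1 = 0 (should be 0)
  u_3 · u_2 = 0 (should be 0)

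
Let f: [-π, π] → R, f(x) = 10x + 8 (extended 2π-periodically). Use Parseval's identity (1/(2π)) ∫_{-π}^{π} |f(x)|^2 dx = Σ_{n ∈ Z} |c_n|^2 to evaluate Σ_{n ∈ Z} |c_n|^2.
Σ |c_n|^2 = 100π^2/3 + 64

Expand and integrate term by term over [-π, π]:
  ∫ (10x)^2 dx = 100·(2π^3/3); ∫ 2·10·(8)·x dx = 0 (odd integrand); ∫ 8^2 dx = 64·2π.
So (1/(2π)) ∫_{-π}^{π} (10x + 8)^2 dx = 100π^2/3 + 64 = 100π^2/3 + 64.
Parseval ⇒ Σ |c_n|^2 = 100π^2/3 + 64.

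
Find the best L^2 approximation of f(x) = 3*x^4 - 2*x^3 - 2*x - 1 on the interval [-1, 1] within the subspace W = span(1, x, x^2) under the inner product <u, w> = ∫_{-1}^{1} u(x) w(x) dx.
g(x) = 18*x^2/7 - 16*x/5 - 44/35

The best approximation g ∈ W is the orthogonal projection of f onto W. Writing g = a_0 + a_1 x + a_2 x^2, the coefficients solve the normal equations G · a = b where
  G_{ij} = <φ_i, φ_j> and b_i = <f, φ_i>, with φ_0 = 1, φ_1 = x, φ_2 = x^2.
G =
  [2, 0, 2/3]
  [0, 2/3, 0]
  [2/3, 0, 2/5],
b = (-4/5, -32/15, 4/21).
Solving gives a_0 = -44/35, a_1 = -16/5, a_2 = 18/7, so
  g(x) = 18*x^2/7 - 16*x/5 - 44/35.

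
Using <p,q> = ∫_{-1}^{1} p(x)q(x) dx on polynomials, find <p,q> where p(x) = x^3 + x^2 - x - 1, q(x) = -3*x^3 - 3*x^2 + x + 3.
<p,q> = -328/105

Expand the product: p(x)·q(x) = -3*x^6 - 6*x^5 + x^4 + 10*x^3 + 5*x^2 - 4*x - 3.
∫_{-1}^{1} of each monomial x^k gives [2/(k+1) if k even, 0 if k odd]. Integrating term-by-term (or equivalently evaluating the antiderivative F(x) = -3*x^7/7 - x^6 + x^5/5 + 5*x^4/2 + 5*x^3/3 - 2*x^2 - 3*x at the endpoints):
  F(1) − F(−1) = -433/210 − (223/210) = -328/105.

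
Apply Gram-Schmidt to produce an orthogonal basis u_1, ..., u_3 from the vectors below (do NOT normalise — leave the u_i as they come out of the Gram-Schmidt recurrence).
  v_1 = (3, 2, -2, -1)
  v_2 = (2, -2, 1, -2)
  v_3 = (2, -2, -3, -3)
Orthogonal basis:
  u_1 = (3, 2, -2, -1)
  u_2 = (5/3, -20/9, 11/9, -17/9)
  u_3 = (-51/46, -35/23, -312/115, -217/230)

Apply the Gram-Schmidt recurrence
  u_1 = v_1
  u_i = v_i − Σ_{j<i} ((v_i · u_j) / (u_j · u_j)) · u_j.

Step by step this gives:
  u_1 = (3, 2, -2, -1)
  u_2 = (5/3, -20/9, 11/9, -17/9)
  u_3 = (-51/46, -35/23, -312/115, -217/230)

Orthogonality check:
  u_2 · u_1 = 0 (should be 0)
  u_3 · u_1 = 0 (should be 0)
  u_3 · u_2 = 0 (should be 0)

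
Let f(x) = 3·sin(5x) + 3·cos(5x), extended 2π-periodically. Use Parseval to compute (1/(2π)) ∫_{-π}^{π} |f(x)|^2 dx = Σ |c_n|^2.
Σ |c_n|^2 = 9

Expand |f|^2 and use orthogonality of {sin(nx), cos(mx)} on [-π, π]:
  ∫_{-π}^{π} sin(nx)^2 dx = π, ∫ cos(mx)^2 dx = π, and cross terms integrate to 0.
So ∫_{-π}^{π} f(x)^2 dx = 3^2 · π + 3^2 · π = (9 + 9)π.
Divide by 2π: (9 + 9)/2 = 9.
By Parseval, this equals Σ |c_n|^2.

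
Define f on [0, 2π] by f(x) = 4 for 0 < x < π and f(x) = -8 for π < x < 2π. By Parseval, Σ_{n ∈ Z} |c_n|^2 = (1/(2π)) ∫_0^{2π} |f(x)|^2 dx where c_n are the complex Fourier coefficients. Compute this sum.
Σ |c_n|^2 = 40

Parseval equates the L^2 energy of f (normalised by 1/(2π)) with the ℓ^2 sum of its Fourier coefficients: (1/(2π)) ∫_0^{2π} |f|^2 = Σ |c_n|^2.
Compute the left side: (1/(2π)) [∫_0^π 4^2 dx + ∫_π^{2π} (-8)^2 dx] = (1/(2π)) · (16π + 64π) = (16 + 64)/2 = 40.
So Σ_{n ∈ Z} |c_n|^2 = 40.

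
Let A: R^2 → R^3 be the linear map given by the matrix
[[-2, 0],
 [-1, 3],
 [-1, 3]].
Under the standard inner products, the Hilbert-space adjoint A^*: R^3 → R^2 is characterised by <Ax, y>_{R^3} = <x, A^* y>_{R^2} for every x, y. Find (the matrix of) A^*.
A^* = A^T =
[[-2, -1, -1],
 [0, 3, 3]]

For real matrices with standard dot products, the defining identity <Ax, y> = <x, A^* y> gives (Ax)^T y = x^T (A^*) y, i.e. x^T A^T y = x^T (A^*) y. Since this holds for all x, y, we must have A^* = A^T. Therefore
A^* =
[[-2, -1, -1],
 [0, 3, 3]].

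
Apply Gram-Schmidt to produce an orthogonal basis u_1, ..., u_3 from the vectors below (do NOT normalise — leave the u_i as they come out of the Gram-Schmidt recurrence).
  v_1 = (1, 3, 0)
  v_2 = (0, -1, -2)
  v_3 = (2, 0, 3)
Orthogonal basis:
  u_1 = (1, 3, 0)
  u_2 = (3/10, -1/10, -2)
  u_3 = (90/41, -30/41, 15/41)

Apply the Gram-Schmidt recurrence
  u_1 = v_1
  u_i = v_i − Σ_{j<i} ((v_i · u_j) / (u_j · u_j)) · u_j.

Step by step this gives:
  u_1 = (1, 3, 0)
  u_2 = (3/10, -1/10, -2)
  u_3 = (90/41, -30/41, 15/41)

Orthogonality check:
  u_2 · u_1 = 0 (should be 0)
  u_3 · u_1 = 0 (should be 0)
  u_3 · u_2 = 0 (should be 0)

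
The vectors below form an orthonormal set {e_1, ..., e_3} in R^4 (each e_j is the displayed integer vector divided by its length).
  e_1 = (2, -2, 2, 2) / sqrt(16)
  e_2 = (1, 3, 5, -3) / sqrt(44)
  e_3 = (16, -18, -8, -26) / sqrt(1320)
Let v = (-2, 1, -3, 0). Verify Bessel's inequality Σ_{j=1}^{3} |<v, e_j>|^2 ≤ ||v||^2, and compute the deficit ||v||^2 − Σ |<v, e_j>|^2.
Σ |<v, e_j>|^2 = 419/30; ||v||^2 = 14; deficit = 1/30

Write each e_j = u_j / sqrt(<u_j, u_j>) where u_j is the displayed integer vector. Then <v, e_j> = <v, u_j> / sqrt(<u_j, u_j>), so |<v, e_j>|^2 = <v, u_j>^2 / <u_j, u_j>.
Coefficients: <v, e_1> = -12/sqrt(16), <v, e_2> = -14/sqrt(44), <v, e_3> = -26/sqrt(1320).
Square and sum: Σ |<v, e_j>|^2 = 419/30.
Compute ||v||^2 = v·v = 14.
Deficit = 14 − 419/30 = 1/30 ≥ 0, confirming Bessel's inequality. (The deficit equals ||v − Σ <v,e_j> e_j||^2, the squared distance from v to span{e_j}.)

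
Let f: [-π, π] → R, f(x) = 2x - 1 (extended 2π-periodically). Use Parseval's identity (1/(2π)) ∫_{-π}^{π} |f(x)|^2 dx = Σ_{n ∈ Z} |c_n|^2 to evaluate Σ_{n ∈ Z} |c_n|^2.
Σ |c_n|^2 = 4π^2/3 + 1

Expand and integrate term by term over [-π, π]:
  ∫ (2x)^2 dx = 4·(2π^3/3); ∫ 2·2·(-1)·x dx = 0 (odd integrand); ∫ (-1)^2 dx = 1·2π.
So (1/(2π)) ∫_{-π}^{π} (2x - 1)^2 dx = 4π^2/3 + 1 = 4π^2/3 + 1.
Parseval ⇒ Σ |c_n|^2 = 4π^2/3 + 1.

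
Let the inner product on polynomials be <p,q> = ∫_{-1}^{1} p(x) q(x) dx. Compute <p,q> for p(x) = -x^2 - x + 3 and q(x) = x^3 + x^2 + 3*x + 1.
<p,q> = 68/15

Expand the product: p(x)·q(x) = -x^5 - 2*x^4 - x^3 - x^2 + 8*x + 3.
∫_{-1}^{1} of each monomial x^k gives [2/(k+1) if k even, 0 if k odd]. Integrating term-by-term (or equivalently evaluating the antiderivative F(x) = -x^6/6 - 2*x^5/5 - x^4/4 - x^3/3 + 4*x^2 + 3*x at the endpoints):
  F(1) − F(−1) = 117/20 − (79/60) = 68/15.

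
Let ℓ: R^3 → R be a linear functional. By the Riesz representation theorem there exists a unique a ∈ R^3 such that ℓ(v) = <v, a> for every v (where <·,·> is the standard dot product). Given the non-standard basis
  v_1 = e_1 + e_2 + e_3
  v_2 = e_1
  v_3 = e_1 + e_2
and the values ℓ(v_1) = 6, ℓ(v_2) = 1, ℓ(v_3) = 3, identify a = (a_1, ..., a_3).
a = (1, 2, 3)

Write a = (a_1, ..., a_3) in the standard basis. For each basis vector v_i, ℓ(v_i) = <v_i, a> is a linear equation in the a_j's. Collect the n equations into a matrix system V a = ℓ, where row i of V is v_i (expressed in the standard basis). Since V is invertible (lower-triangular with 1s on the diagonal, up to permutation), solve by back-substitution:
  V =
[[1, 1, 1],
 [1, 0, 0],
 [1, 1, 0]]
  V a = (6, 1, 3)
Solving gives a = (1, 2, 3).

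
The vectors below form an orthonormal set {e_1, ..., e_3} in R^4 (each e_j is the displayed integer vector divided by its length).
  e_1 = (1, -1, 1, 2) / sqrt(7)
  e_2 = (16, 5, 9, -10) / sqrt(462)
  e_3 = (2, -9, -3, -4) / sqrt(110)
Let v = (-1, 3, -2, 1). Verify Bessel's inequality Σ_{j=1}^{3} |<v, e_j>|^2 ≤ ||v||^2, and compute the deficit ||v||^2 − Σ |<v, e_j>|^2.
Σ |<v, e_j>|^2 = 161/15; ||v||^2 = 15; deficit = 64/15

Write each e_j = u_j / sqrt(<u_j, u_j>) where u_j is the displayed integer vector. Then <v, e_j> = <v, u_j> / sqrt(<u_j, u_j>), so |<v, e_j>|^2 = <v, u_j>^2 / <u_j, u_j>.
Coefficients: <v, e_1> = -4/sqrt(7), <v, e_2> = -29/sqrt(462), <v, e_3> = -27/sqrt(110).
Square and sum: Σ |<v, e_j>|^2 = 161/15.
Compute ||v||^2 = v·v = 15.
Deficit = 15 − 161/15 = 64/15 ≥ 0, confirming Bessel's inequality. (The deficit equals ||v − Σ <v,e_j> e_j||^2, the squared distance from v to span{e_j}.)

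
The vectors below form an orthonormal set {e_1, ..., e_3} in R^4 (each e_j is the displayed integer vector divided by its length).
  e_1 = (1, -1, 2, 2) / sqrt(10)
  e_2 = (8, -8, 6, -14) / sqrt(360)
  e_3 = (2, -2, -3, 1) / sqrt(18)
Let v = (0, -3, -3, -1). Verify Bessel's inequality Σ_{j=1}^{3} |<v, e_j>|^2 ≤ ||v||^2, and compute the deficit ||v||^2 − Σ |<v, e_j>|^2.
Σ |<v, e_j>|^2 = 29/2; ||v||^2 = 19; deficit = 9/2

Write each e_j = u_j / sqrt(<u_j, u_j>) where u_j is the displayed integer vector. Then <v, e_j> = <v, u_j> / sqrt(<u_j, u_j>), so |<v, e_j>|^2 = <v, u_j>^2 / <u_j, u_j>.
Coefficients: <v, e_1> = -5/sqrt(10), <v, e_2> = 20/sqrt(360), <v, e_3> = 14/sqrt(18).
Square and sum: Σ |<v, e_j>|^2 = 29/2.
Compute ||v||^2 = v·v = 19.
Deficit = 19 − 29/2 = 9/2 ≥ 0, confirming Bessel's inequality. (The deficit equals ||v − Σ <v,e_j> e_j||^2, the squared distance from v to span{e_j}.)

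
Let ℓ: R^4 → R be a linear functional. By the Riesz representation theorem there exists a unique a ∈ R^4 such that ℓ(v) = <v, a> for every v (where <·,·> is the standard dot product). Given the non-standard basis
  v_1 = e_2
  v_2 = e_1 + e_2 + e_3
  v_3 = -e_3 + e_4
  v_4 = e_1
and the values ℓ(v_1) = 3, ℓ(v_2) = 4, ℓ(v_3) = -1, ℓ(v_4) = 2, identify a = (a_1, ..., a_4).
a = (2, 3, -1, -2)

Write a = (a_1, ..., a_4) in the standard basis. For each basis vector v_i, ℓ(v_i) = <v_i, a> is a linear equation in the a_j's. Collect the n equations into a matrix system V a = ℓ, where row i of V is v_i (expressed in the standard basis). Since V is invertible (lower-triangular with 1s on the diagonal, up to permutation), solve by back-substitution:
  V =
[[0, 1, 0, 0],
 [1, 1, 1, 0],
 [0, 0, -1, 1],
 [1, 0, 0, 0]]
  V a = (3, 4, -1, 2)
Solving gives a = (2, 3, -1, -2).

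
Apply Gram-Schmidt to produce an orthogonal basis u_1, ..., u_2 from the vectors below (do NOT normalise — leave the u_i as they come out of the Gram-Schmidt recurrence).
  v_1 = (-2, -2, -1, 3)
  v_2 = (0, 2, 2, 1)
Orthogonal basis:
  u_1 = (-2, -2, -1, 3)
  u_2 = (-1/3, 5/3, 11/6, 3/2)

Apply the Gram-Schmidt recurrence
  u_1 = v_1
  u_i = v_i − Σ_{j<i} ((v_i · u_j) / (u_j · u_j)) · u_j.

Step by step this gives:
  u_1 = (-2, -2, -1, 3)
  u_2 = (-1/3, 5/3, 11/6, 3/2)

Orthogonality check:
  u_2 · u_1 = 0 (should be 0)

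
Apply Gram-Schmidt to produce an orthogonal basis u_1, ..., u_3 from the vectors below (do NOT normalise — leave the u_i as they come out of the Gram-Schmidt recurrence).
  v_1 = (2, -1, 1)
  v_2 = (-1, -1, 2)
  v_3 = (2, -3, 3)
Orthogonal basis:
  u_1 = (2, -1, 1)
  u_2 = (-4/3, -5/6, 11/6)
  u_3 = (-4/35, -4/7, -12/35)

Apply the Gram-Schmidt recurrence
  u_1 = v_1
  u_i = v_i − Σ_{j<i} ((v_i · u_j) / (u_j · u_j)) · u_j.

Step by step this gives:
  u_1 = (2, -1, 1)
  u_2 = (-4/3, -5/6, 11/6)
  u_3 = (-4/35, -4/7, -12/35)

Orthogonality check:
  u_2 · u_1 = 0 (should be 0)
  u_3 · u_1 = 0 (should be 0)
  u_3 · u_2 = 0 (should be 0)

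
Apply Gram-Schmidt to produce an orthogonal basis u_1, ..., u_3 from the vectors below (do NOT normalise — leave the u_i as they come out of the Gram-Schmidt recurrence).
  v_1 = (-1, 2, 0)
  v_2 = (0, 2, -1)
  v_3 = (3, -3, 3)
Orthogonal basis:
  u_1 = (-1, 2, 0)
  u_2 = (4/5, 2/5, -1)
  u_3 = (2, 1, 2)

Apply the Gram-Schmidt recurrence
  u_1 = v_1
  u_i = v_i − Σ_{j<i} ((v_i · u_j) / (u_j · u_j)) · u_j.

Step by step this gives:
  u_1 = (-1, 2, 0)
  u_2 = (4/5, 2/5, -1)
  u_3 = (2, 1, 2)

Orthogonality check:
  u_2 · u_1 = 0 (should be 0)
  u_3 · u_1 = 0 (should be 0)
  u_3 · u_2 = 0 (should be 0)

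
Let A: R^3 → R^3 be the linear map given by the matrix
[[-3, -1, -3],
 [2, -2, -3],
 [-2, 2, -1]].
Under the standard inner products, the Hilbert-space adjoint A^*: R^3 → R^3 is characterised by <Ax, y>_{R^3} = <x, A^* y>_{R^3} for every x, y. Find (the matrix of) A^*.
A^* = A^T =
[[-3, 2, -2],
 [-1, -2, 2],
 [-3, -3, -1]]

For real matrices with standard dot products, the defining identity <Ax, y> = <x, A^* y> gives (Ax)^T y = x^T (A^*) y, i.e. x^T A^T y = x^T (A^*) y. Since this holds for all x, y, we must have A^* = A^T. Therefore
A^* =
[[-3, 2, -2],
 [-1, -2, 2],
 [-3, -3, -1]].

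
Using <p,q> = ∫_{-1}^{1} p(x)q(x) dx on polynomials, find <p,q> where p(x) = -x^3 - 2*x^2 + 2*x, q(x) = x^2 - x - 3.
<p,q> = 34/15

Expand the product: p(x)·q(x) = -x^5 - x^4 + 7*x^3 + 4*x^2 - 6*x.
∫_{-1}^{1} of each monomial x^k gives [2/(k+1) if k even, 0 if k odd]. Integrating term-by-term (or equivalently evaluating the antiderivative F(x) = -x^6/6 - x^5/5 + 7*x^4/4 + 4*x^3/3 - 3*x^2 at the endpoints):
  F(1) − F(−1) = -17/60 − (-51/20) = 34/15.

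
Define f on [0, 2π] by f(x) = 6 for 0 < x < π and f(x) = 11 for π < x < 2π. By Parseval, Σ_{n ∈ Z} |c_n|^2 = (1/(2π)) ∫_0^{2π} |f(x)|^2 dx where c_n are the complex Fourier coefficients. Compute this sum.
Σ |c_n|^2 = 157/2

Parseval equates the L^2 energy of f (normalised by 1/(2π)) with the ℓ^2 sum of its Fourier coefficients: (1/(2π)) ∫_0^{2π} |f|^2 = Σ |c_n|^2.
Compute the left side: (1/(2π)) [∫_0^π 6^2 dx + ∫_π^{2π} 11^2 dx] = (1/(2π)) · (36π + 121π) = (36 + 121)/2 = 157/2.
So Σ_{n ∈ Z} |c_n|^2 = 157/2.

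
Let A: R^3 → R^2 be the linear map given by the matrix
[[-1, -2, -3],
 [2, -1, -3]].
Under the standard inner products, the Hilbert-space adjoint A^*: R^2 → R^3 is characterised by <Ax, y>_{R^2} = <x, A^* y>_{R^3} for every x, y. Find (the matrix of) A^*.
A^* = A^T =
[[-1, 2],
 [-2, -1],
 [-3, -3]]

For real matrices with standard dot products, the defining identity <Ax, y> = <x, A^* y> gives (Ax)^T y = x^T (A^*) y, i.e. x^T A^T y = x^T (A^*) y. Since this holds for all x, y, we must have A^* = A^T. Therefore
A^* =
[[-1, 2],
 [-2, -1],
 [-3, -3]].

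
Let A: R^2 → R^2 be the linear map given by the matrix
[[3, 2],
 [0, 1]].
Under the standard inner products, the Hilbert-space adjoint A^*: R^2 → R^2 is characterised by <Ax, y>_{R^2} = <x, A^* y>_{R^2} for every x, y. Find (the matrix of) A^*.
A^* = A^T =
[[3, 0],
 [2, 1]]

For real matrices with standard dot products, the defining identity <Ax, y> = <x, A^* y> gives (Ax)^T y = x^T (A^*) y, i.e. x^T A^T y = x^T (A^*) y. Since this holds for all x, y, we must have A^* = A^T. Therefore
A^* =
[[3, 0],
 [2, 1]].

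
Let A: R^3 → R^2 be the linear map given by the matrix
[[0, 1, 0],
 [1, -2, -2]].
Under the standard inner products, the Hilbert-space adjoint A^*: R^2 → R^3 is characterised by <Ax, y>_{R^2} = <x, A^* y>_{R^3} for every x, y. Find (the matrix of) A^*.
A^* = A^T =
[[0, 1],
 [1, -2],
 [0, -2]]

For real matrices with standard dot products, the defining identity <Ax, y> = <x, A^* y> gives (Ax)^T y = x^T (A^*) y, i.e. x^T A^T y = x^T (A^*) y. Since this holds for all x, y, we must have A^* = A^T. Therefore
A^* =
[[0, 1],
 [1, -2],
 [0, -2]].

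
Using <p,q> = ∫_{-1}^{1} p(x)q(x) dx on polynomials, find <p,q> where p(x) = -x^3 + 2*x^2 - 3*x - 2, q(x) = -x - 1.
<p,q> = 76/15

Expand the product: p(x)·q(x) = x^4 - x^3 + x^2 + 5*x + 2.
∫_{-1}^{1} of each monomial x^k gives [2/(k+1) if k even, 0 if k odd]. Integrating term-by-term (or equivalently evaluating the antiderivative F(x) = x^5/5 - x^4/4 + x^3/3 + 5*x^2/2 + 2*x at the endpoints):
  F(1) − F(−1) = 287/60 − (-17/60) = 76/15.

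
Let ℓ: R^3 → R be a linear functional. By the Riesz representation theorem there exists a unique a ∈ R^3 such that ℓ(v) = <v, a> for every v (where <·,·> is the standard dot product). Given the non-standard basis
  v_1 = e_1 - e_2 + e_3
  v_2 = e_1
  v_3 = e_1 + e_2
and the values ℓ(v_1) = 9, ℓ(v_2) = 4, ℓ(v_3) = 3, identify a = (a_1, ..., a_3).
a = (4, -1, 4)

Write a = (a_1, ..., a_3) in the standard basis. For each basis vector v_i, ℓ(v_i) = <v_i, a> is a linear equation in the a_j's. Collect the n equations into a matrix system V a = ℓ, where row i of V is v_i (expressed in the standard basis). Since V is invertible (lower-triangular with 1s on the diagonal, up to permutation), solve by back-substitution:
  V =
[[1, -1, 1],
 [1, 0, 0],
 [1, 1, 0]]
  V a = (9, 4, 3)
Solving gives a = (4, -1, 4).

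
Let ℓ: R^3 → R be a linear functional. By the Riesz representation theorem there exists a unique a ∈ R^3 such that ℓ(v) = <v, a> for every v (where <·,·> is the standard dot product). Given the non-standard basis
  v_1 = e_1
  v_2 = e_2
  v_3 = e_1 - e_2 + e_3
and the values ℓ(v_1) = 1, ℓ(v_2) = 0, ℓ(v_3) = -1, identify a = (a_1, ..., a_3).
a = (1, 0, -2)

Write a = (a_1, ..., a_3) in the standard basis. For each basis vector v_i, ℓ(v_i) = <v_i, a> is a linear equation in the a_j's. Collect the n equations into a matrix system V a = ℓ, where row i of V is v_i (expressed in the standard basis). Since V is invertible (lower-triangular with 1s on the diagonal, up to permutation), solve by back-substitution:
  V =
[[1, 0, 0],
 [0, 1, 0],
 [1, -1, 1]]
  V a = (1, 0, -1)
Solving gives a = (1, 0, -2).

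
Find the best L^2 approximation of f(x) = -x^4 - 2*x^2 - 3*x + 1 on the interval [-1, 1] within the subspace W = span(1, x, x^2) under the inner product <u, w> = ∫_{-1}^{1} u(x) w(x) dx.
g(x) = -20*x^2/7 - 3*x + 38/35

The best approximation g ∈ W is the orthogonal projection of f onto W. Writing g = a_0 + a_1 x + a_2 x^2, the coefficients solve the normal equations G · a = b where
  G_{ij} = <φ_i, φ_j> and b_i = <f, φ_i>, with φ_0 = 1, φ_1 = x, φ_2 = x^2.
G =
  [2, 0, 2/3]
  [0, 2/3, 0]
  [2/3, 0, 2/5],
b = (4/15, -2, -44/105).
Solving gives a_0 = 38/35, a_1 = -3, a_2 = -20/7, so
  g(x) = -20*x^2/7 - 3*x + 38/35.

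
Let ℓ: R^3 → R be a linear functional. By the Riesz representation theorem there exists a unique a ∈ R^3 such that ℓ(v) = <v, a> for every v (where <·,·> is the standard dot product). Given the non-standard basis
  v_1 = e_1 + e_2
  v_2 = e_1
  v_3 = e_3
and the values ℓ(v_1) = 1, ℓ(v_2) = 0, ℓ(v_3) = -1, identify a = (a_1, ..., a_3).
a = (0, 1, -1)

Write a = (a_1, ..., a_3) in the standard basis. For each basis vector v_i, ℓ(v_i) = <v_i, a> is a linear equation in the a_j's. Collect the n equations into a matrix system V a = ℓ, where row i of V is v_i (expressed in the standard basis). Since V is invertible (lower-triangular with 1s on the diagonal, up to permutation), solve by back-substitution:
  V =
[[1, 1, 0],
 [1, 0, 0],
 [0, 0, 1]]
  V a = (1, 0, -1)
Solving gives a = (0, 1, -1).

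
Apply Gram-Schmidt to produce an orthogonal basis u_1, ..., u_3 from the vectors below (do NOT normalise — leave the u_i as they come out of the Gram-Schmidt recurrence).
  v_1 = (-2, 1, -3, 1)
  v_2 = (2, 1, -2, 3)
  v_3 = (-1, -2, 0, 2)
Orthogonal basis:
  u_1 = (-2, 1, -3, 1)
  u_2 = (14/5, 3/5, -4/5, 13/5)
  u_3 = (-37/39, -85/39, 6/13, 5/3)

Apply the Gram-Schmidt recurrence
  u_1 = v_1
  u_i = v_i − Σ_{j<i} ((v_i · u_j) / (u_j · u_j)) · u_j.

Step by step this gives:
  u_1 = (-2, 1, -3, 1)
  u_2 = (14/5, 3/5, -4/5, 13/5)
  u_3 = (-37/39, -85/39, 6/13, 5/3)

Orthogonality check:
  u_2 · u_1 = 0 (should be 0)
  u_3 · u_1 = 0 (should be 0)
  u_3 · u_2 = 0 (should be 0)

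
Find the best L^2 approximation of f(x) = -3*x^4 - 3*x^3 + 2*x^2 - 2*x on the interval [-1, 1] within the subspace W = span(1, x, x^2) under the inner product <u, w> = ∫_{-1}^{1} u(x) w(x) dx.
g(x) = -4*x^2/7 - 19*x/5 + 9/35

The best approximation g ∈ W is the orthogonal projection of f onto W. Writing g = a_0 + a_1 x + a_2 x^2, the coefficients solve the normal equations G · a = b where
  G_{ij} = <φ_i, φ_j> and b_i = <f, φ_i>, with φ_0 = 1, φ_1 = x, φ_2 = x^2.
G =
  [2, 0, 2/3]
  [0, 2/3, 0]
  [2/3, 0, 2/5],
b = (2/15, -38/15, -2/35).
Solving gives a_0 = 9/35, a_1 = -19/5, a_2 = -4/7, so
  g(x) = -4*x^2/7 - 19*x/5 + 9/35.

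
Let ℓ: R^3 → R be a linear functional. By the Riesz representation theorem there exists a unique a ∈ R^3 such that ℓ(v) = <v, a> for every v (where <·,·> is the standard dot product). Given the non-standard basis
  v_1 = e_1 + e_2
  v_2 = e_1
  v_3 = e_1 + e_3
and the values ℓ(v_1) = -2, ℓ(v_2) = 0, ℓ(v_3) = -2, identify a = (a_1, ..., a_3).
a = (0, -2, -2)

Write a = (a_1, ..., a_3) in the standard basis. For each basis vector v_i, ℓ(v_i) = <v_i, a> is a linear equation in the a_j's. Collect the n equations into a matrix system V a = ℓ, where row i of V is v_i (expressed in the standard basis). Since V is invertible (lower-triangular with 1s on the diagonal, up to permutation), solve by back-substitution:
  V =
[[1, 1, 0],
 [1, 0, 0],
 [1, 0, 1]]
  V a = (-2, 0, -2)
Solving gives a = (0, -2, -2).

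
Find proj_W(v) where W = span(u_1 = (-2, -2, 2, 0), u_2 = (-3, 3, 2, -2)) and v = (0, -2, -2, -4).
proj_W(v) = (7/37, -11/37, -4/37, 6/37)

Set up U = [u_1 | ... | u_2] ∈ R^(4×2). The projector onto W = col(U) is P = U (U^T U)^(-1) U^T.
Compute U^T U =
  [12, 4]
  [4, 26],
and U^T v = (0, -2).
Solve U^T U · c = U^T v for the coefficients: c = (1/37, -3/37). The projection is proj_W(v) = U c.
Check: (v - proj_W(v)) · u_1 = 0  (should be 0).
Check: (v - proj_W(v)) · u_2 = 0  (should be 0).
Result: proj_W(v) = (7/37, -11/37, -4/37, 6/37).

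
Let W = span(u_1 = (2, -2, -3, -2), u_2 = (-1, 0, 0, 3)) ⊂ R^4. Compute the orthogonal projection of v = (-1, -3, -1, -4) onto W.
proj_W(v) = (235/146, -62/73, -93/73, -457/146)

Set up U = [u_1 | ... | u_2] ∈ R^(4×2). The projector onto W = col(U) is P = U (U^T U)^(-1) U^T.
Compute U^T U =
  [21, -8]
  [-8, 10],
and U^T v = (15, -11).
Solve U^T U · c = U^T v for the coefficients: c = (31/73, -111/146). The projection is proj_W(v) = U c.
Check: (v - proj_W(v)) · u_1 = 0  (should be 0).
Check: (v - proj_W(v)) · u_2 = 0  (should be 0).
Result: proj_W(v) = (235/146, -62/73, -93/73, -457/146).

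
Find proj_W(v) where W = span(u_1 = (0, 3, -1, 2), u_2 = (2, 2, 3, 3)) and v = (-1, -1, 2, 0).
proj_W(v) = (146/283, -298/283, 367/283, -77/283)

Set up U = [u_1 | ... | u_2] ∈ R^(4×2). The projector onto W = col(U) is P = U (U^T U)^(-1) U^T.
Compute U^T U =
  [14, 9]
  [9, 26],
and U^T v = (-5, 2).
Solve U^T U · c = U^T v for the coefficients: c = (-148/283, 73/283). The projection is proj_W(v) = U c.
Check: (v - proj_W(v)) · u_1 = 0  (should be 0).
Check: (v - proj_W(v)) · u_2 = 0  (should be 0).
Result: proj_W(v) = (146/283, -298/283, 367/283, -77/283).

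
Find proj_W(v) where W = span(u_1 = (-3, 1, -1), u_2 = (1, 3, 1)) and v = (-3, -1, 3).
proj_W(v) = (-23/15, -4/15, -2/3)

Set up U = [u_1 | ... | u_2] ∈ R^(3×2). The projector onto W = col(U) is P = U (U^T U)^(-1) U^T.
Compute U^T U =
  [11, -1]
  [-1, 11],
and U^T v = (5, -3).
Solve U^T U · c = U^T v for the coefficients: c = (13/30, -7/30). The projection is proj_W(v) = U c.
Check: (v - proj_W(v)) · u_1 = 0  (should be 0).
Check: (v - proj_W(v)) · u_2 = 0  (should be 0).
Result: proj_W(v) = (-23/15, -4/15, -2/3).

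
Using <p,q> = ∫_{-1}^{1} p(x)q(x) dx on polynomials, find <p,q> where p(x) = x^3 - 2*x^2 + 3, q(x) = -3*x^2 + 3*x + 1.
<p,q> = 34/15

Expand the product: p(x)·q(x) = -3*x^5 + 9*x^4 - 5*x^3 - 11*x^2 + 9*x + 3.
∫_{-1}^{1} of each monomial x^k gives [2/(k+1) if k even, 0 if k odd]. Integrating term-by-term (or equivalently evaluating the antiderivative F(x) = -x^6/2 + 9*x^5/5 - 5*x^4/4 - 11*x^3/3 + 9*x^2/2 + 3*x at the endpoints):
  F(1) − F(−1) = 233/60 − (97/60) = 34/15.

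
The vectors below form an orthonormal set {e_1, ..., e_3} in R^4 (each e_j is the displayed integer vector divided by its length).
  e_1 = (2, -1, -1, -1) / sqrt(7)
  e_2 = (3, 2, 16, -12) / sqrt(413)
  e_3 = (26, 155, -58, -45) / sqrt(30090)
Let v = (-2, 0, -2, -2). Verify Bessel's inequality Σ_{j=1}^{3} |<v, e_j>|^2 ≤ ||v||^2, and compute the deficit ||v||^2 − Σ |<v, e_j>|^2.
Σ |<v, e_j>|^2 = 322/255; ||v||^2 = 12; deficit = 2738/255

Write each e_j = u_j / sqrt(<u_j, u_j>) where u_j is the displayed integer vector. Then <v, e_j> = <v, u_j> / sqrt(<u_j, u_j>), so |<v, e_j>|^2 = <v, u_j>^2 / <u_j, u_j>.
Coefficients: <v, e_1> = 0/sqrt(7), <v, e_2> = -14/sqrt(413), <v, e_3> = 154/sqrt(30090).
Square and sum: Σ |<v, e_j>|^2 = 322/255.
Compute ||v||^2 = v·v = 12.
Deficit = 12 − 322/255 = 2738/255 ≥ 0, confirming Bessel's inequality. (The deficit equals ||v − Σ <v,e_j> e_j||^2, the squared distance from v to span{e_j}.)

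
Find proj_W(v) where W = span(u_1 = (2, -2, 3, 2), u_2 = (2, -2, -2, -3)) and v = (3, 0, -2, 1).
proj_W(v) = (18/17, -18/17, -4/17, -13/17)

Set up U = [u_1 | ... | u_2] ∈ R^(4×2). The projector onto W = col(U) is P = U (U^T U)^(-1) U^T.
Compute U^T U =
  [21, -4]
  [-4, 21],
and U^T v = (2, 7).
Solve U^T U · c = U^T v for the coefficients: c = (14/85, 31/85). The projection is proj_W(v) = U c.
Check: (v - proj_W(v)) · u_1 = 0  (should be 0).
Check: (v - proj_W(v)) · u_2 = 0  (should be 0).
Result: proj_W(v) = (18/17, -18/17, -4/17, -13/17).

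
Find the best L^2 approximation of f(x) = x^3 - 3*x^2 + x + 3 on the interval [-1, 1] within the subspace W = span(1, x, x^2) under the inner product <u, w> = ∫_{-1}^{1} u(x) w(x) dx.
g(x) = -3*x^2 + 8*x/5 + 3

The best approximation g ∈ W is the orthogonal projection of f onto W. Writing g = a_0 + a_1 x + a_2 x^2, the coefficients solve the normal equations G · a = b where
  G_{ij} = <φ_i, φ_j> and b_i = <f, φ_i>, with φ_0 = 1, φ_1 = x, φ_2 = x^2.
G =
  [2, 0, 2/3]
  [0, 2/3, 0]
  [2/3, 0, 2/5],
b = (4, 16/15, 4/5).
Solving gives a_0 = 3, a_1 = 8/5, a_2 = -3, so
  g(x) = -3*x^2 + 8*x/5 + 3.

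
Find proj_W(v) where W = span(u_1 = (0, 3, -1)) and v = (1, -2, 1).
proj_W(v) = (0, -21/10, 7/10)

Set up U = [u_1 | ... | u_1] ∈ R^(3×1). The projector onto W = col(U) is P = U (U^T U)^(-1) U^T.
Compute U^T U =
  [10],
and U^T v = (-7).
Solve U^T U · c = U^T v for the coefficients: c = (-7/10). The projection is proj_W(v) = U c.
Check: (v - proj_W(v)) · u_1 = 0  (should be 0).
Result: proj_W(v) = (0, -21/10, 7/10).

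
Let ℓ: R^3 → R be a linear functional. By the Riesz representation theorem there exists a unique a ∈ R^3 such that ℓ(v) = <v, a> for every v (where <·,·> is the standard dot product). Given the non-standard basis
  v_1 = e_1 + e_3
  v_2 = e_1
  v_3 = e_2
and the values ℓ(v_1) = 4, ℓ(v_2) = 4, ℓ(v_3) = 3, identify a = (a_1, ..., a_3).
a = (4, 3, 0)

Write a = (a_1, ..., a_3) in the standard basis. For each basis vector v_i, ℓ(v_i) = <v_i, a> is a linear equation in the a_j's. Collect the n equations into a matrix system V a = ℓ, where row i of V is v_i (expressed in the standard basis). Since V is invertible (lower-triangular with 1s on the diagonal, up to permutation), solve by back-substitution:
  V =
[[1, 0, 1],
 [1, 0, 0],
 [0, 1, 0]]
  V a = (4, 4, 3)
Solving gives a = (4, 3, 0).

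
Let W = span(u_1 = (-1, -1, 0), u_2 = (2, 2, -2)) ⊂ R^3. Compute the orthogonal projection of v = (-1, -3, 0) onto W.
proj_W(v) = (-2, -2, 0)

Set up U = [u_1 | ... | u_2] ∈ R^(3×2). The projector onto W = col(U) is P = U (U^T U)^(-1) U^T.
Compute U^T U =
  [2, -4]
  [-4, 12],
and U^T v = (4, -8).
Solve U^T U · c = U^T v for the coefficients: c = (2, 0). The projection is proj_W(v) = U c.
Check: (v - proj_W(v)) · u_1 = 0  (should be 0).
Check: (v - proj_W(v)) · u_2 = 0  (should be 0).
Result: proj_W(v) = (-2, -2, 0).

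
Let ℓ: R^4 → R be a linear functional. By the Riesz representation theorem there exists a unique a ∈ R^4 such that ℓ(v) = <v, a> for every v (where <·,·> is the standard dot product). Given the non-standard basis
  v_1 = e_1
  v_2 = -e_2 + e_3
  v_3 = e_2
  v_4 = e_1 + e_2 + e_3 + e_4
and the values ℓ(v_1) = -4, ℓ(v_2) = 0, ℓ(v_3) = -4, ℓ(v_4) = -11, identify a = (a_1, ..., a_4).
a = (-4, -4, -4, 1)

Write a = (a_1, ..., a_4) in the standard basis. For each basis vector v_i, ℓ(v_i) = <v_i, a> is a linear equation in the a_j's. Collect the n equations into a matrix system V a = ℓ, where row i of V is v_i (expressed in the standard basis). Since V is invertible (lower-triangular with 1s on the diagonal, up to permutation), solve by back-substitution:
  V =
[[1, 0, 0, 0],
 [0, -1, 1, 0],
 [0, 1, 0, 0],
 [1, 1, 1, 1]]
  V a = (-4, 0, -4, -11)
Solving gives a = (-4, -4, -4, 1).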